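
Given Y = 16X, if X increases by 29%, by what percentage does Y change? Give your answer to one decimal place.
29.0%

For Y = 16X:
If X → X(1 + 0.29)
Then Y → Y · (1 + 0.29)^1
     = Y · 1.2900

Percentage change = ((1 + 0.29)^1 − 1) × 100% = 29.0%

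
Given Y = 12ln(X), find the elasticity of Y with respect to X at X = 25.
Elasticity = 1/ln(25) ≈ 0.3107

Elasticity = (dY/dX) · (X/Y)

dY/dX = 12/X
At X = 25: dY/dX = 12/25, Y = 12·ln(25)

Elasticity = (12/25) · (25 / (12·ln(25))) = 1/ln(25) ≈ 0.3107

Interpretation: for a small percentage change in X, the percentage change in Y is approximately 0.31 times as large.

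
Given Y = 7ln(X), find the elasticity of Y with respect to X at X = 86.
Elasticity = 1/ln(86) ≈ 0.2245

Elasticity = (dY/dX) · (X/Y)

dY/dX = 7/X
At X = 86: dY/dX = 7/86, Y = 7·ln(86)

Elasticity = (7/86) · (86 / (7·ln(86))) = 1/ln(86) ≈ 0.2245

Interpretation: for a small percentage change in X, the percentage change in Y is approximately 0.22 times as large.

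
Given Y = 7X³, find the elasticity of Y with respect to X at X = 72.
Elasticity = 3

Elasticity = (dY/dX) · (X/Y)

dY/dX = 21·X²
At X = 72: dY/dX = 108864, Y = 2612736

Elasticity = 108864 · (72 / 2612736) = 3

Interpretation: for a small percentage change in X, the percentage change in Y is approximately 3.00 times as large.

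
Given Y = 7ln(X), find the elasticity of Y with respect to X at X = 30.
Elasticity = 1/ln(30) ≈ 0.2940

Elasticity = (dY/dX) · (X/Y)

dY/dX = 7/X
At X = 30: dY/dX = 7/30, Y = 7·ln(30)

Elasticity = (7/30) · (30 / (7·ln(30))) = 1/ln(30) ≈ 0.2940

Interpretation: for a small percentage change in X, the percentage change in Y is approximately 0.29 times as large.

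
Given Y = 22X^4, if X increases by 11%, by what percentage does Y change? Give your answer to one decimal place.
51.8%

For Y = 22X^4:
If X → X(1 + 0.11)
Then Y → Y · (1 + 0.11)^4
     ≈ Y · 1.5181

Percentage change = ((1 + 0.11)^4 − 1) × 100% ≈ 51.8%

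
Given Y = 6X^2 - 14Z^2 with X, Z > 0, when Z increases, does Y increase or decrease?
Y decreases

Taking the partial derivative:
∂Y/∂Z = -28Z

∂Y/∂Z = -28Z < 0 (assuming positive values)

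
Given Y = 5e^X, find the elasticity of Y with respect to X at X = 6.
Elasticity = 6

Elasticity = (dY/dX) · (X/Y)

dY/dX = 5·e^X
At X = 6: dY/dX = 5·e^6, Y = 5·e^6

Elasticity = (5·e^6) · (6 / (5·e^6)) = 6

Interpretation: for a small percentage change in X, the percentage change in Y is approximately 6.00 times as large.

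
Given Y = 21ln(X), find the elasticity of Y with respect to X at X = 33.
Elasticity = 1/ln(33) ≈ 0.2860

Elasticity = (dY/dX) · (X/Y)

dY/dX = 21/X
At X = 33: dY/dX = 7/11, Y = 21·ln(33)

Elasticity = (7/11) · (33 / (21·ln(33))) = 1/ln(33) ≈ 0.2860

Interpretation: for a small percentage change in X, the percentage change in Y is approximately 0.29 times as large.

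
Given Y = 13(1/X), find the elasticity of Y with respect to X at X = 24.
Elasticity = -1

Elasticity = (dY/dX) · (X/Y)

dY/dX = -13/X²
At X = 24: dY/dX = -13/576, Y = 13/24

Elasticity = (-13/576) · (24 / (13/24)) = -1

Interpretation: for a small percentage change in X, the percentage change in Y is approximately -1.00 times as large.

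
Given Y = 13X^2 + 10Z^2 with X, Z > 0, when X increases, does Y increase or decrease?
Y increases

Taking the partial derivative:
∂Y/∂X = 26X

∂Y/∂X = 26X > 0 (assuming positive values)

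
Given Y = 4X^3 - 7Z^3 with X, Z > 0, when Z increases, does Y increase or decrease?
Y decreases

Taking the partial derivative:
∂Y/∂Z = -21Z^2

∂Y/∂Z = -21Z^2 < 0 (assuming positive values)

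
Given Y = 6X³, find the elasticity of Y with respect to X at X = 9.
Elasticity = 3

Elasticity = (dY/dX) · (X/Y)

dY/dX = 18·X²
At X = 9: dY/dX = 1458, Y = 4374

Elasticity = 1458 · (9 / 4374) = 3

Interpretation: for a small percentage change in X, the percentage change in Y is approximately 3.00 times as large.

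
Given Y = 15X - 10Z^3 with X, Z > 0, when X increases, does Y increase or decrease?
Y increases

Taking the partial derivative:
∂Y/∂X = 15

∂Y/∂X = 15 > 0 (assuming positive values)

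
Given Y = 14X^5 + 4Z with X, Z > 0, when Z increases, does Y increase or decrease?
Y increases

Taking the partial derivative:
∂Y/∂Z = 4

∂Y/∂Z = 4 > 0 (assuming positive values)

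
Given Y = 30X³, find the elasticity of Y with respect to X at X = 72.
Elasticity = 3

Elasticity = (dY/dX) · (X/Y)

dY/dX = 90·X²
At X = 72: dY/dX = 466560, Y = 11197440

Elasticity = 466560 · (72 / 11197440) = 3

Interpretation: for a small percentage change in X, the percentage change in Y is approximately 3.00 times as large.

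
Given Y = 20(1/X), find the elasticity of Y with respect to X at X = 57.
Elasticity = -1

Elasticity = (dY/dX) · (X/Y)

dY/dX = -20/X²
At X = 57: dY/dX = -20/3249, Y = 20/57

Elasticity = (-20/3249) · (57 / (20/57)) = -1

Interpretation: for a small percentage change in X, the percentage change in Y is approximately -1.00 times as large.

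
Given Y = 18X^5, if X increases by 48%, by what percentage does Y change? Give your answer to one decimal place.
610.1%

For Y = 18X^5:
If X → X(1 + 0.48)
Then Y → Y · (1 + 0.48)^5
     ≈ Y · 7.1008

Percentage change = ((1 + 0.48)^5 − 1) × 100% ≈ 610.1%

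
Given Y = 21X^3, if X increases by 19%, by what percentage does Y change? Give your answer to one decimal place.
68.5%

For Y = 21X^3:
If X → X(1 + 0.19)
Then Y → Y · (1 + 0.19)^3
     ≈ Y · 1.6852

Percentage change = ((1 + 0.19)^3 − 1) × 100% ≈ 68.5%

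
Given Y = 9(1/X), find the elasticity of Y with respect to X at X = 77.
Elasticity = -1

Elasticity = (dY/dX) · (X/Y)

dY/dX = -9/X²
At X = 77: dY/dX = -9/5929, Y = 9/77

Elasticity = (-9/5929) · (77 / (9/77)) = -1

Interpretation: for a small percentage change in X, the percentage change in Y is approximately -1.00 times as large.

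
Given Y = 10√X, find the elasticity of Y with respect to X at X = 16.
Elasticity = 1/2

Elasticity = (dY/dX) · (X/Y)

dY/dX = 5/√X
At X = 16: dY/dX = 5/4, Y = 40

Elasticity = (5/4) · (16 / 40) = 1/2

Interpretation: for a small percentage change in X, the percentage change in Y is approximately 0.50 times as large.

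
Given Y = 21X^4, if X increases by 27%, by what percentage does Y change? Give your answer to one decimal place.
160.1%

For Y = 21X^4:
If X → X(1 + 0.27)
Then Y → Y · (1 + 0.27)^4
     ≈ Y · 2.6014

Percentage change = ((1 + 0.27)^4 − 1) × 100% ≈ 160.1%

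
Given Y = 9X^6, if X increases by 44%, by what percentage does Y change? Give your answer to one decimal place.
791.6%

For Y = 9X^6:
If X → X(1 + 0.44)
Then Y → Y · (1 + 0.44)^6
     ≈ Y · 8.9161

Percentage change = ((1 + 0.44)^6 − 1) × 100% ≈ 791.6%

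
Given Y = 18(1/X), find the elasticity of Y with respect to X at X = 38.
Elasticity = -1

Elasticity = (dY/dX) · (X/Y)

dY/dX = -18/X²
At X = 38: dY/dX = -9/722, Y = 9/19

Elasticity = (-9/722) · (38 / (9/19)) = -1

Interpretation: for a small percentage change in X, the percentage change in Y is approximately -1.00 times as large.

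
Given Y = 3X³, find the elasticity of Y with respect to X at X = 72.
Elasticity = 3

Elasticity = (dY/dX) · (X/Y)

dY/dX = 9·X²
At X = 72: dY/dX = 46656, Y = 1119744

Elasticity = 46656 · (72 / 1119744) = 3

Interpretation: for a small percentage change in X, the percentage change in Y is approximately 3.00 times as large.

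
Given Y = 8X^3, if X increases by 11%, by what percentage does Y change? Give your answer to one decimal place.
36.8%

For Y = 8X^3:
If X → X(1 + 0.11)
Then Y → Y · (1 + 0.11)^3
     ≈ Y · 1.3676

Percentage change = ((1 + 0.11)^3 − 1) × 100% ≈ 36.8%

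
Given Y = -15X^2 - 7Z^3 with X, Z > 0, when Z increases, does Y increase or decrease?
Y decreases

Taking the partial derivative:
∂Y/∂Z = -21Z^2

∂Y/∂Z = -21Z^2 < 0 (assuming positive values)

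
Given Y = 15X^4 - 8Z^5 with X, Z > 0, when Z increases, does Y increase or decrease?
Y decreases

Taking the partial derivative:
∂Y/∂Z = -40Z^4

∂Y/∂Z = -40Z^4 < 0 (assuming positive values)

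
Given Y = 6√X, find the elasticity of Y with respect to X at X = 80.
Elasticity = 1/2

Elasticity = (dY/dX) · (X/Y)

dY/dX = 3/√X
At X = 80: dY/dX = 3·√5/20, Y = 24·√5

Elasticity = (3·√5/20) · (80 / (24·√5)) = 1/2

Interpretation: for a small percentage change in X, the percentage change in Y is approximately 0.50 times as large.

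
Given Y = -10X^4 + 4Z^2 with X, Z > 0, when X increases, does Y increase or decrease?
Y decreases

Taking the partial derivative:
∂Y/∂X = -40X^3

∂Y/∂X = -40X^3 < 0 (assuming positive values)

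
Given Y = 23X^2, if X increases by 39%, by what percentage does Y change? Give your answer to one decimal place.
93.2%

For Y = 23X^2:
If X → X(1 + 0.39)
Then Y → Y · (1 + 0.39)^2
     = Y · 1.9321

Percentage change = ((1 + 0.39)^2 − 1) × 100% ≈ 93.2%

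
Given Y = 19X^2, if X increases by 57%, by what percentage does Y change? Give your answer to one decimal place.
146.5%

For Y = 19X^2:
If X → X(1 + 0.57)
Then Y → Y · (1 + 0.57)^2
     = Y · 2.4649

Percentage change = ((1 + 0.57)^2 − 1) × 100% ≈ 146.5%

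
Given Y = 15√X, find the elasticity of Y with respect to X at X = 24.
Elasticity = 1/2

Elasticity = (dY/dX) · (X/Y)

dY/dX = 15/(2·√X)
At X = 24: dY/dX = 5·√6/8, Y = 30·√6

Elasticity = (5·√6/8) · (24 / (30·√6)) = 1/2

Interpretation: for a small percentage change in X, the percentage change in Y is approximately 0.50 times as large.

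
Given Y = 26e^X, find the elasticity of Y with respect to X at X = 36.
Elasticity = 36

Elasticity = (dY/dX) · (X/Y)

dY/dX = 26·e^X
At X = 36: dY/dX = 26·e^36, Y = 26·e^36

Elasticity = (26·e^36) · (36 / (26·e^36)) = 36

Interpretation: for a small percentage change in X, the percentage change in Y is approximately 36.00 times as large.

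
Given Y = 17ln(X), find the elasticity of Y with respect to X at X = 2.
Elasticity = 1/ln(2) ≈ 1.4427

Elasticity = (dY/dX) · (X/Y)

dY/dX = 17/X
At X = 2: dY/dX = 17/2, Y = 17·ln(2)

Elasticity = (17/2) · (2 / (17·ln(2))) = 1/ln(2) ≈ 1.4427

Interpretation: for a small percentage change in X, the percentage change in Y is approximately 1.44 times as large.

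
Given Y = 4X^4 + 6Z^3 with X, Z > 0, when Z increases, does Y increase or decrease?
Y increases

Taking the partial derivative:
∂Y/∂Z = 18Z^2

∂Y/∂Z = 18Z^2 > 0 (assuming positive values)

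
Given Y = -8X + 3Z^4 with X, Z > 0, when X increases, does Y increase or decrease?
Y decreases

Taking the partial derivative:
∂Y/∂X = -8

∂Y/∂X = -8 < 0 (assuming positive values)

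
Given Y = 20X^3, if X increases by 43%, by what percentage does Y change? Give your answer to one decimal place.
192.4%

For Y = 20X^3:
If X → X(1 + 0.43)
Then Y → Y · (1 + 0.43)^3
     ≈ Y · 2.9242

Percentage change = ((1 + 0.43)^3 − 1) × 100% ≈ 192.4%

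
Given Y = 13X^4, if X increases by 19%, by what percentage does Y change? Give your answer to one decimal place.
100.5%

For Y = 13X^4:
If X → X(1 + 0.19)
Then Y → Y · (1 + 0.19)^4
     ≈ Y · 2.0053

Percentage change = ((1 + 0.19)^4 − 1) × 100% ≈ 100.5%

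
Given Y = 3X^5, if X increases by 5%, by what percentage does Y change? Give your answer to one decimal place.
27.6%

For Y = 3X^5:
If X → X(1 + 0.05)
Then Y → Y · (1 + 0.05)^5
     ≈ Y · 1.2763

Percentage change = ((1 + 0.05)^5 − 1) × 100% ≈ 27.6%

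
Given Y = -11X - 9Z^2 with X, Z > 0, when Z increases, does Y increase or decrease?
Y decreases

Taking the partial derivative:
∂Y/∂Z = -18Z

∂Y/∂Z = -18Z < 0 (assuming positive values)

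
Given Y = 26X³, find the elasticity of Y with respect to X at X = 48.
Elasticity = 3

Elasticity = (dY/dX) · (X/Y)

dY/dX = 78·X²
At X = 48: dY/dX = 179712, Y = 2875392

Elasticity = 179712 · (48 / 2875392) = 3

Interpretation: for a small percentage change in X, the percentage change in Y is approximately 3.00 times as large.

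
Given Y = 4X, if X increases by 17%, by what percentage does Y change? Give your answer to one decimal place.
17.0%

For Y = 4X:
If X → X(1 + 0.17)
Then Y → Y · (1 + 0.17)^1
     = Y · 1.1700

Percentage change = ((1 + 0.17)^1 − 1) × 100% = 17.0%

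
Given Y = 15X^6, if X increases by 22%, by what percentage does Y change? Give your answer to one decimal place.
229.7%

For Y = 15X^6:
If X → X(1 + 0.22)
Then Y → Y · (1 + 0.22)^6
     ≈ Y · 3.2973

Percentage change = ((1 + 0.22)^6 − 1) × 100% ≈ 229.7%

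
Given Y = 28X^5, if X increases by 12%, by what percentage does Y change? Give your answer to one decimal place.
76.2%

For Y = 28X^5:
If X → X(1 + 0.12)
Then Y → Y · (1 + 0.12)^5
     ≈ Y · 1.7623

Percentage change = ((1 + 0.12)^5 − 1) × 100% ≈ 76.2%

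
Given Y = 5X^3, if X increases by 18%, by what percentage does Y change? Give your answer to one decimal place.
64.3%

For Y = 5X^3:
If X → X(1 + 0.18)
Then Y → Y · (1 + 0.18)^3
     ≈ Y · 1.6430

Percentage change = ((1 + 0.18)^3 − 1) × 100% ≈ 64.3%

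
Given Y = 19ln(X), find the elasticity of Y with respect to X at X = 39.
Elasticity = 1/ln(39) ≈ 0.2730

Elasticity = (dY/dX) · (X/Y)

dY/dX = 19/X
At X = 39: dY/dX = 19/39, Y = 19·ln(39)

Elasticity = (19/39) · (39 / (19·ln(39))) = 1/ln(39) ≈ 0.2730

Interpretation: for a small percentage change in X, the percentage change in Y is approximately 0.27 times as large.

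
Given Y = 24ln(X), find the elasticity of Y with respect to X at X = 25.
Elasticity = 1/ln(25) ≈ 0.3107

Elasticity = (dY/dX) · (X/Y)

dY/dX = 24/X
At X = 25: dY/dX = 24/25, Y = 24·ln(25)

Elasticity = (24/25) · (25 / (24·ln(25))) = 1/ln(25) ≈ 0.3107

Interpretation: for a small percentage change in X, the percentage change in Y is approximately 0.31 times as large.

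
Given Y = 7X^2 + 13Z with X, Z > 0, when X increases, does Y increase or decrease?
Y increases

Taking the partial derivative:
∂Y/∂X = 14X

∂Y/∂X = 14X > 0 (assuming positive values)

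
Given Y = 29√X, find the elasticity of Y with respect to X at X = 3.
Elasticity = 1/2

Elasticity = (dY/dX) · (X/Y)

dY/dX = 29/(2·√X)
At X = 3: dY/dX = 29·√3/6, Y = 29·√3

Elasticity = (29·√3/6) · (3 / (29·√3)) = 1/2

Interpretation: for a small percentage change in X, the percentage change in Y is approximately 0.50 times as large.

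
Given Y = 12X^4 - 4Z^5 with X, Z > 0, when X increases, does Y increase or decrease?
Y increases

Taking the partial derivative:
∂Y/∂X = 48X^3

∂Y/∂X = 48X^3 > 0 (assuming positive values)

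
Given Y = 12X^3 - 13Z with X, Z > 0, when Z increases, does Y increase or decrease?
Y decreases

Taking the partial derivative:
∂Y/∂Z = -13

∂Y/∂Z = -13 < 0 (assuming positive values)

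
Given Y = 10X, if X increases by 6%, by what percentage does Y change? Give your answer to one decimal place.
6.0%

For Y = 10X:
If X → X(1 + 0.06)
Then Y → Y · (1 + 0.06)^1
     = Y · 1.0600

Percentage change = ((1 + 0.06)^1 − 1) × 100% = 6.0%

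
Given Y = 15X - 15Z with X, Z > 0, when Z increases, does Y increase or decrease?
Y decreases

Taking the partial derivative:
∂Y/∂Z = -15

∂Y/∂Z = -15 < 0 (assuming positive values)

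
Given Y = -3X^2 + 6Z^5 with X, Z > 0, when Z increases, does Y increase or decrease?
Y increases

Taking the partial derivative:
∂Y/∂Z = 30Z^4

∂Y/∂Z = 30Z^4 > 0 (assuming positive values)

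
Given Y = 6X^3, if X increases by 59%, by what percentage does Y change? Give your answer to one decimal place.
302.0%

For Y = 6X^3:
If X → X(1 + 0.59)
Then Y → Y · (1 + 0.59)^3
     ≈ Y · 4.0197

Percentage change = ((1 + 0.59)^3 − 1) × 100% ≈ 302.0%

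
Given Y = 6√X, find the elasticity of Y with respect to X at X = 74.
Elasticity = 1/2

Elasticity = (dY/dX) · (X/Y)

dY/dX = 3/√X
At X = 74: dY/dX = 3·√74/74, Y = 6·√74

Elasticity = (3·√74/74) · (74 / (6·√74)) = 1/2

Interpretation: for a small percentage change in X, the percentage change in Y is approximately 0.50 times as large.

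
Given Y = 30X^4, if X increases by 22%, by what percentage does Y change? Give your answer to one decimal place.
121.5%

For Y = 30X^4:
If X → X(1 + 0.22)
Then Y → Y · (1 + 0.22)^4
     ≈ Y · 2.2153

Percentage change = ((1 + 0.22)^4 − 1) × 100% ≈ 121.5%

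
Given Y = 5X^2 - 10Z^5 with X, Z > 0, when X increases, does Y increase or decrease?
Y increases

Taking the partial derivative:
∂Y/∂X = 10X

∂Y/∂X = 10X > 0 (assuming positive values)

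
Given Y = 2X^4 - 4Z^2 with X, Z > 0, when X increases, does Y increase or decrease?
Y increases

Taking the partial derivative:
∂Y/∂X = 8X^3

∂Y/∂X = 8X^3 > 0 (assuming positive values)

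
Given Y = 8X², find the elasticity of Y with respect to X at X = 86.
Elasticity = 2

Elasticity = (dY/dX) · (X/Y)

dY/dX = 16·X
At X = 86: dY/dX = 1376, Y = 59168

Elasticity = 1376 · (86 / 59168) = 2

Interpretation: for a small percentage change in X, the percentage change in Y is approximately 2.00 times as large.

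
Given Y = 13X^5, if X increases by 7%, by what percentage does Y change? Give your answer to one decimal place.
40.3%

For Y = 13X^5:
If X → X(1 + 0.07)
Then Y → Y · (1 + 0.07)^5
     ≈ Y · 1.4026

Percentage change = ((1 + 0.07)^5 − 1) × 100% ≈ 40.3%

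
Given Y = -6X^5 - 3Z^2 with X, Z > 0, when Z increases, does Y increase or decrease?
Y decreases

Taking the partial derivative:
∂Y/∂Z = -6Z

∂Y/∂Z = -6Z < 0 (assuming positive values)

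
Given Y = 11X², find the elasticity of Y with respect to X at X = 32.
Elasticity = 2

Elasticity = (dY/dX) · (X/Y)

dY/dX = 22·X
At X = 32: dY/dX = 704, Y = 11264

Elasticity = 704 · (32 / 11264) = 2

Interpretation: for a small percentage change in X, the percentage change in Y is approximately 2.00 times as large.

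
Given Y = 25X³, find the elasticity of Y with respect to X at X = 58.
Elasticity = 3

Elasticity = (dY/dX) · (X/Y)

dY/dX = 75·X²
At X = 58: dY/dX = 252300, Y = 4877800

Elasticity = 252300 · (58 / 4877800) = 3

Interpretation: for a small percentage change in X, the percentage change in Y is approximately 3.00 times as large.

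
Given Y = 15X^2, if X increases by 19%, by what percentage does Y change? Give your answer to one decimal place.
41.6%

For Y = 15X^2:
If X → X(1 + 0.19)
Then Y → Y · (1 + 0.19)^2
     = Y · 1.4161

Percentage change = ((1 + 0.19)^2 − 1) × 100% ≈ 41.6%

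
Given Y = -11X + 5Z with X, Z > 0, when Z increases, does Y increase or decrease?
Y increases

Taking the partial derivative:
∂Y/∂Z = 5

∂Y/∂Z = 5 > 0 (assuming positive values)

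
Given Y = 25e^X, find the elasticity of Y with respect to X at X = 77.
Elasticity = 77

Elasticity = (dY/dX) · (X/Y)

dY/dX = 25·e^X
At X = 77: dY/dX = 25·e^77, Y = 25·e^77

Elasticity = (25·e^77) · (77 / (25·e^77)) = 77

Interpretation: for a small percentage change in X, the percentage change in Y is approximately 77.00 times as large.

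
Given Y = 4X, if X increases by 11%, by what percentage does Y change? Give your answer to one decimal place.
11.0%

For Y = 4X:
If X → X(1 + 0.11)
Then Y → Y · (1 + 0.11)^1
     = Y · 1.1100

Percentage change = ((1 + 0.11)^1 − 1) × 100% = 11.0%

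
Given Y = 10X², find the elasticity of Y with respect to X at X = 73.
Elasticity = 2

Elasticity = (dY/dX) · (X/Y)

dY/dX = 20·X
At X = 73: dY/dX = 1460, Y = 53290

Elasticity = 1460 · (73 / 53290) = 2

Interpretation: for a small percentage change in X, the percentage change in Y is approximately 2.00 times as large.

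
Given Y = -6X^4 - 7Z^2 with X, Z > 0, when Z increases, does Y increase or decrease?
Y decreases

Taking the partial derivative:
∂Y/∂Z = -14Z

∂Y/∂Z = -14Z < 0 (assuming positive values)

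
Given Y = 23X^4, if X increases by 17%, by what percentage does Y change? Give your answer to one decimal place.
87.4%

For Y = 23X^4:
If X → X(1 + 0.17)
Then Y → Y · (1 + 0.17)^4
     ≈ Y · 1.8739

Percentage change = ((1 + 0.17)^4 − 1) × 100% ≈ 87.4%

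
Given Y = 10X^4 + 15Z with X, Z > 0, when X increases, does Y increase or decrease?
Y increases

Taking the partial derivative:
∂Y/∂X = 40X^3

∂Y/∂X = 40X^3 > 0 (assuming positive values)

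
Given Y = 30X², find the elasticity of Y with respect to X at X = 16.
Elasticity = 2

Elasticity = (dY/dX) · (X/Y)

dY/dX = 60·X
At X = 16: dY/dX = 960, Y = 7680

Elasticity = 960 · (16 / 7680) = 2

Interpretation: for a small percentage change in X, the percentage change in Y is approximately 2.00 times as large.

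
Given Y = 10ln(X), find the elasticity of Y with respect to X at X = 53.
Elasticity = 1/ln(53) ≈ 0.2519

Elasticity = (dY/dX) · (X/Y)

dY/dX = 10/X
At X = 53: dY/dX = 10/53, Y = 10·ln(53)

Elasticity = (10/53) · (53 / (10·ln(53))) = 1/ln(53) ≈ 0.2519

Interpretation: for a small percentage change in X, the percentage change in Y is approximately 0.25 times as large.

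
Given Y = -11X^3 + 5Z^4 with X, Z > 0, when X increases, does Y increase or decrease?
Y decreases

Taking the partial derivative:
∂Y/∂X = -33X^2

∂Y/∂X = -33X^2 < 0 (assuming positive values)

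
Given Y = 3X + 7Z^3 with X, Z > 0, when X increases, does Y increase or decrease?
Y increases

Taking the partial derivative:
∂Y/∂X = 3

∂Y/∂X = 3 > 0 (assuming positive values)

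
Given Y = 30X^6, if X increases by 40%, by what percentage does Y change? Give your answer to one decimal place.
653.0%

For Y = 30X^6:
If X → X(1 + 0.4)
Then Y → Y · (1 + 0.4)^6
     ≈ Y · 7.5295

Percentage change = ((1 + 0.4)^6 − 1) × 100% ≈ 653.0%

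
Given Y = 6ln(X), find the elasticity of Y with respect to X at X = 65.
Elasticity = 1/ln(65) ≈ 0.2396

Elasticity = (dY/dX) · (X/Y)

dY/dX = 6/X
At X = 65: dY/dX = 6/65, Y = 6·ln(65)

Elasticity = (6/65) · (65 / (6·ln(65))) = 1/ln(65) ≈ 0.2396

Interpretation: for a small percentage change in X, the percentage change in Y is approximately 0.24 times as large.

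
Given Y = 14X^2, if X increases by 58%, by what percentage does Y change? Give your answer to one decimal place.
149.6%

For Y = 14X^2:
If X → X(1 + 0.58)
Then Y → Y · (1 + 0.58)^2
     = Y · 2.4964

Percentage change = ((1 + 0.58)^2 − 1) × 100% ≈ 149.6%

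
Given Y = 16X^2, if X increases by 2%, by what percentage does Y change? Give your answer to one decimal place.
4.0%

For Y = 16X^2:
If X → X(1 + 0.02)
Then Y → Y · (1 + 0.02)^2
     = Y · 1.0404

Percentage change = ((1 + 0.02)^2 − 1) × 100% ≈ 4.0%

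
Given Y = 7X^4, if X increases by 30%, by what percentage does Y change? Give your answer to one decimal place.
185.6%

For Y = 7X^4:
If X → X(1 + 0.3)
Then Y → Y · (1 + 0.3)^4
     = Y · 2.8561

Percentage change = ((1 + 0.3)^4 − 1) × 100% ≈ 185.6%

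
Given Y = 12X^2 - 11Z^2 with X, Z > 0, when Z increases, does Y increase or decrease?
Y decreases

Taking the partial derivative:
∂Y/∂Z = -22Z

∂Y/∂Z = -22Z < 0 (assuming positive values)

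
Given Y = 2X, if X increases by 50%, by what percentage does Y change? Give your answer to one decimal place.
50.0%

For Y = 2X:
If X → X(1 + 0.5)
Then Y → Y · (1 + 0.5)^1
     = Y · 1.5000

Percentage change = ((1 + 0.5)^1 − 1) × 100% = 50.0%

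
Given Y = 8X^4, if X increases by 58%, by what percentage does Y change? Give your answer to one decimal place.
523.2%

For Y = 8X^4:
If X → X(1 + 0.58)
Then Y → Y · (1 + 0.58)^4
     ≈ Y · 6.2320

Percentage change = ((1 + 0.58)^4 − 1) × 100% ≈ 523.2%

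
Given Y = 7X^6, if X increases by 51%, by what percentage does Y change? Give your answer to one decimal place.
1085.4%

For Y = 7X^6:
If X → X(1 + 0.51)
Then Y → Y · (1 + 0.51)^6
     ≈ Y · 11.8539

Percentage change = ((1 + 0.51)^6 − 1) × 100% ≈ 1085.4%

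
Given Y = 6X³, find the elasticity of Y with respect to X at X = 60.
Elasticity = 3

Elasticity = (dY/dX) · (X/Y)

dY/dX = 18·X²
At X = 60: dY/dX = 64800, Y = 1296000

Elasticity = 64800 · (60 / 1296000) = 3

Interpretation: for a small percentage change in X, the percentage change in Y is approximately 3.00 times as large.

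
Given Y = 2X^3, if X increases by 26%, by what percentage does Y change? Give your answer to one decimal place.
100.0%

For Y = 2X^3:
If X → X(1 + 0.26)
Then Y → Y · (1 + 0.26)^3
     ≈ Y · 2.0004

Percentage change = ((1 + 0.26)^3 − 1) × 100% ≈ 100.0%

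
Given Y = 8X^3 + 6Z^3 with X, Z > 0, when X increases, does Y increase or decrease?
Y increases

Taking the partial derivative:
∂Y/∂X = 24X^2

∂Y/∂X = 24X^2 > 0 (assuming positive values)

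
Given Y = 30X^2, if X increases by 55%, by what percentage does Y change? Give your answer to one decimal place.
140.3%

For Y = 30X^2:
If X → X(1 + 0.55)
Then Y → Y · (1 + 0.55)^2
     = Y · 2.4025

Percentage change = ((1 + 0.55)^2 − 1) × 100% ≈ 140.3%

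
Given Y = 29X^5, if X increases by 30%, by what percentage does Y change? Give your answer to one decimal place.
271.3%

For Y = 29X^5:
If X → X(1 + 0.3)
Then Y → Y · (1 + 0.3)^5
     ≈ Y · 3.7129

Percentage change = ((1 + 0.3)^5 − 1) × 100% ≈ 271.3%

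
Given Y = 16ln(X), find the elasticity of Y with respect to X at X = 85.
Elasticity = 1/ln(85) ≈ 0.2251

Elasticity = (dY/dX) · (X/Y)

dY/dX = 16/X
At X = 85: dY/dX = 16/85, Y = 16·ln(85)

Elasticity = (16/85) · (85 / (16·ln(85))) = 1/ln(85) ≈ 0.2251

Interpretation: for a small percentage change in X, the percentage change in Y is approximately 0.23 times as large.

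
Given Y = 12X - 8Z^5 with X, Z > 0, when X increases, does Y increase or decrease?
Y increases

Taking the partial derivative:
∂Y/∂X = 12

∂Y/∂X = 12 > 0 (assuming positive values)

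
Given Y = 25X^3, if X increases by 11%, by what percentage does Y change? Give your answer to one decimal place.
36.8%

For Y = 25X^3:
If X → X(1 + 0.11)
Then Y → Y · (1 + 0.11)^3
     ≈ Y · 1.3676

Percentage change = ((1 + 0.11)^3 − 1) × 100% ≈ 36.8%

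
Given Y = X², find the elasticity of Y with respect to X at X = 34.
Elasticity = 2

Elasticity = (dY/dX) · (X/Y)

dY/dX = 2·X
At X = 34: dY/dX = 68, Y = 1156

Elasticity = 68 · (34 / 1156) = 2

Interpretation: for a small percentage change in X, the percentage change in Y is approximately 2.00 times as large.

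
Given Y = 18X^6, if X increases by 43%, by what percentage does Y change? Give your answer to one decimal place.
755.1%

For Y = 18X^6:
If X → X(1 + 0.43)
Then Y → Y · (1 + 0.43)^6
     ≈ Y · 8.5510

Percentage change = ((1 + 0.43)^6 − 1) × 100% ≈ 755.1%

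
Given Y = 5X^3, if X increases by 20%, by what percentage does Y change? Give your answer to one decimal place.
72.8%

For Y = 5X^3:
If X → X(1 + 0.2)
Then Y → Y · (1 + 0.2)^3
     = Y · 1.7280

Percentage change = ((1 + 0.2)^3 − 1) × 100% = 72.8%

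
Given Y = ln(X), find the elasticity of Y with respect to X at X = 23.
Elasticity = 1/ln(23) ≈ 0.3189

Elasticity = (dY/dX) · (X/Y)

dY/dX = 1/X
At X = 23: dY/dX = 1/23, Y = ln(23)

Elasticity = (1/23) · (23 / (ln(23))) = 1/ln(23) ≈ 0.3189

Interpretation: for a small percentage change in X, the percentage change in Y is approximately 0.32 times as large.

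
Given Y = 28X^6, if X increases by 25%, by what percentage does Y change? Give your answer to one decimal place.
281.5%

For Y = 28X^6:
If X → X(1 + 0.25)
Then Y → Y · (1 + 0.25)^6
     ≈ Y · 3.8147

Percentage change = ((1 + 0.25)^6 − 1) × 100% ≈ 281.5%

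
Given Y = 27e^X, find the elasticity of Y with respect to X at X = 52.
Elasticity = 52

Elasticity = (dY/dX) · (X/Y)

dY/dX = 27·e^X
At X = 52: dY/dX = 27·e^52, Y = 27·e^52

Elasticity = (27·e^52) · (52 / (27·e^52)) = 52

Interpretation: for a small percentage change in X, the percentage change in Y is approximately 52.00 times as large.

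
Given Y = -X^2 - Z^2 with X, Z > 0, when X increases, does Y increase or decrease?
Y decreases

Taking the partial derivative:
∂Y/∂X = -2X

∂Y/∂X = -2X < 0 (assuming positive values)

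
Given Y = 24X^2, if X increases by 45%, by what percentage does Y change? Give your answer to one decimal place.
110.3%

For Y = 24X^2:
If X → X(1 + 0.45)
Then Y → Y · (1 + 0.45)^2
     = Y · 2.1025

Percentage change = ((1 + 0.45)^2 − 1) × 100% ≈ 110.3%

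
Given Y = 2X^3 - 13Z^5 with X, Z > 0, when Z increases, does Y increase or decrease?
Y decreases

Taking the partial derivative:
∂Y/∂Z = -65Z^4

∂Y/∂Z = -65Z^4 < 0 (assuming positive values)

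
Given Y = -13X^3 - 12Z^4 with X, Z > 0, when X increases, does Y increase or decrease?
Y decreases

Taking the partial derivative:
∂Y/∂X = -39X^2

∂Y/∂X = -39X^2 < 0 (assuming positive values)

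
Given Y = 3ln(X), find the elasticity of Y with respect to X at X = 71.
Elasticity = 1/ln(71) ≈ 0.2346

Elasticity = (dY/dX) · (X/Y)

dY/dX = 3/X
At X = 71: dY/dX = 3/71, Y = 3·ln(71)

Elasticity = (3/71) · (71 / (3·ln(71))) = 1/ln(71) ≈ 0.2346

Interpretation: for a small percentage change in X, the percentage change in Y is approximately 0.23 times as large.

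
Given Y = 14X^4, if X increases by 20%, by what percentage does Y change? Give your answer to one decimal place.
107.4%

For Y = 14X^4:
If X → X(1 + 0.2)
Then Y → Y · (1 + 0.2)^4
     = Y · 2.0736

Percentage change = ((1 + 0.2)^4 − 1) × 100% ≈ 107.4%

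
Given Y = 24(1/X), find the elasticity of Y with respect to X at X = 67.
Elasticity = -1

Elasticity = (dY/dX) · (X/Y)

dY/dX = -24/X²
At X = 67: dY/dX = -24/4489, Y = 24/67

Elasticity = (-24/4489) · (67 / (24/67)) = -1

Interpretation: for a small percentage change in X, the percentage change in Y is approximately -1.00 times as large.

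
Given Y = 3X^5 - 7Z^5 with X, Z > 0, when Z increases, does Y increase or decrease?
Y decreases

Taking the partial derivative:
∂Y/∂Z = -35Z^4

∂Y/∂Z = -35Z^4 < 0 (assuming positive values)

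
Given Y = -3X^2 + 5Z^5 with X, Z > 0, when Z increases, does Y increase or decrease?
Y increases

Taking the partial derivative:
∂Y/∂Z = 25Z^4

∂Y/∂Z = 25Z^4 > 0 (assuming positive values)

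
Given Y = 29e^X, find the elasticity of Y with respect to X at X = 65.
Elasticity = 65

Elasticity = (dY/dX) · (X/Y)

dY/dX = 29·e^X
At X = 65: dY/dX = 29·e^65, Y = 29·e^65

Elasticity = (29·e^65) · (65 / (29·e^65)) = 65

Interpretation: for a small percentage change in X, the percentage change in Y is approximately 65.00 times as large.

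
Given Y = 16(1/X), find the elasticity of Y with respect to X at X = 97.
Elasticity = -1

Elasticity = (dY/dX) · (X/Y)

dY/dX = -16/X²
At X = 97: dY/dX = -16/9409, Y = 16/97

Elasticity = (-16/9409) · (97 / (16/97)) = -1

Interpretation: for a small percentage change in X, the percentage change in Y is approximately -1.00 times as large.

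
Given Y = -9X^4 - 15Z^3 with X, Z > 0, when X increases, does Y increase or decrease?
Y decreases

Taking the partial derivative:
∂Y/∂X = -36X^3

∂Y/∂X = -36X^3 < 0 (assuming positive values)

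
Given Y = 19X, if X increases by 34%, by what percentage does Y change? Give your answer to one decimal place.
34.0%

For Y = 19X:
If X → X(1 + 0.34)
Then Y → Y · (1 + 0.34)^1
     = Y · 1.3400

Percentage change = ((1 + 0.34)^1 − 1) × 100% = 34.0%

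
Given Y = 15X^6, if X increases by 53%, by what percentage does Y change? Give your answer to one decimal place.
1182.8%

For Y = 15X^6:
If X → X(1 + 0.53)
Then Y → Y · (1 + 0.53)^6
     ≈ Y · 12.8277

Percentage change = ((1 + 0.53)^6 − 1) × 100% ≈ 1182.8%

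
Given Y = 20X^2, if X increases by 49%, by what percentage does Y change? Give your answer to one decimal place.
122.0%

For Y = 20X^2:
If X → X(1 + 0.49)
Then Y → Y · (1 + 0.49)^2
     = Y · 2.2201

Percentage change = ((1 + 0.49)^2 − 1) × 100% ≈ 122.0%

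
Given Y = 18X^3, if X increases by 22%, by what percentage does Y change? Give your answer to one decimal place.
81.6%

For Y = 18X^3:
If X → X(1 + 0.22)
Then Y → Y · (1 + 0.22)^3
     ≈ Y · 1.8158

Percentage change = ((1 + 0.22)^3 − 1) × 100% ≈ 81.6%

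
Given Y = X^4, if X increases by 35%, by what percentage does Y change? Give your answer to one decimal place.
232.2%

For Y = X^4:
If X → X(1 + 0.35)
Then Y → Y · (1 + 0.35)^4
     ≈ Y · 3.3215

Percentage change = ((1 + 0.35)^4 − 1) × 100% ≈ 232.2%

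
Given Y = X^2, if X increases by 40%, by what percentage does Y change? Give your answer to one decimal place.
96.0%

For Y = X^2:
If X → X(1 + 0.4)
Then Y → Y · (1 + 0.4)^2
     = Y · 1.9600

Percentage change = ((1 + 0.4)^2 − 1) × 100% = 96.0%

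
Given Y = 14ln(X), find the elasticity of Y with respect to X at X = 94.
Elasticity = 1/ln(94) ≈ 0.2201

Elasticity = (dY/dX) · (X/Y)

dY/dX = 14/X
At X = 94: dY/dX = 7/47, Y = 14·ln(94)

Elasticity = (7/47) · (94 / (14·ln(94))) = 1/ln(94) ≈ 0.2201

Interpretation: for a small percentage change in X, the percentage change in Y is approximately 0.22 times as large.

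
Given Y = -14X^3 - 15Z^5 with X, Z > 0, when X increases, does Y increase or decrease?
Y decreases

Taking the partial derivative:
∂Y/∂X = -42X^2

∂Y/∂X = -42X^2 < 0 (assuming positive values)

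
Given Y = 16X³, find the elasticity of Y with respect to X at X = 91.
Elasticity = 3

Elasticity = (dY/dX) · (X/Y)

dY/dX = 48·X²
At X = 91: dY/dX = 397488, Y = 12057136

Elasticity = 397488 · (91 / 12057136) = 3

Interpretation: for a small percentage change in X, the percentage change in Y is approximately 3.00 times as large.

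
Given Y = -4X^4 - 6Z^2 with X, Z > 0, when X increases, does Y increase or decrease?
Y decreases

Taking the partial derivative:
∂Y/∂X = -16X^3

∂Y/∂X = -16X^3 < 0 (assuming positive values)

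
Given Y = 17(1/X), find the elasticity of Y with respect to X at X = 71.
Elasticity = -1

Elasticity = (dY/dX) · (X/Y)

dY/dX = -17/X²
At X = 71: dY/dX = -17/5041, Y = 17/71

Elasticity = (-17/5041) · (71 / (17/71)) = -1

Interpretation: for a small percentage change in X, the percentage change in Y is approximately -1.00 times as large.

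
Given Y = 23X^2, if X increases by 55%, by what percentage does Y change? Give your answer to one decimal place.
140.3%

For Y = 23X^2:
If X → X(1 + 0.55)
Then Y → Y · (1 + 0.55)^2
     = Y · 2.4025

Percentage change = ((1 + 0.55)^2 − 1) × 100% ≈ 140.3%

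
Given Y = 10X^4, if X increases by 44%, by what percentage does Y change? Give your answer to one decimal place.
330.0%

For Y = 10X^4:
If X → X(1 + 0.44)
Then Y → Y · (1 + 0.44)^4
     ≈ Y · 4.2998

Percentage change = ((1 + 0.44)^4 − 1) × 100% ≈ 330.0%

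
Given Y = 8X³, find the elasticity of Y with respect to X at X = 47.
Elasticity = 3

Elasticity = (dY/dX) · (X/Y)

dY/dX = 24·X²
At X = 47: dY/dX = 53016, Y = 830584

Elasticity = 53016 · (47 / 830584) = 3

Interpretation: for a small percentage change in X, the percentage change in Y is approximately 3.00 times as large.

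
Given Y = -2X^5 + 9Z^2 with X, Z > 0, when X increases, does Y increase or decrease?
Y decreases

Taking the partial derivative:
∂Y/∂X = -10X^4

∂Y/∂X = -10X^4 < 0 (assuming positive values)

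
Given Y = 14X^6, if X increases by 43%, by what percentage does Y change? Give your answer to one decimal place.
755.1%

For Y = 14X^6:
If X → X(1 + 0.43)
Then Y → Y · (1 + 0.43)^6
     ≈ Y · 8.5510

Percentage change = ((1 + 0.43)^6 − 1) × 100% ≈ 755.1%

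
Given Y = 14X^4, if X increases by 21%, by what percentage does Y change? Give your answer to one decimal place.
114.4%

For Y = 14X^4:
If X → X(1 + 0.21)
Then Y → Y · (1 + 0.21)^4
     ≈ Y · 2.1436

Percentage change = ((1 + 0.21)^4 − 1) × 100% ≈ 114.4%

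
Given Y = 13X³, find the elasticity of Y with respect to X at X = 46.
Elasticity = 3

Elasticity = (dY/dX) · (X/Y)

dY/dX = 39·X²
At X = 46: dY/dX = 82524, Y = 1265368

Elasticity = 82524 · (46 / 1265368) = 3

Interpretation: for a small percentage change in X, the percentage change in Y is approximately 3.00 times as large.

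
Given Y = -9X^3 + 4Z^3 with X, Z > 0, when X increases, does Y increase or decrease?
Y decreases

Taking the partial derivative:
∂Y/∂X = -27X^2

∂Y/∂X = -27X^2 < 0 (assuming positive values)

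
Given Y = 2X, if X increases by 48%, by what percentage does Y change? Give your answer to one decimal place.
48.0%

For Y = 2X:
If X → X(1 + 0.48)
Then Y → Y · (1 + 0.48)^1
     = Y · 1.4800

Percentage change = ((1 + 0.48)^1 − 1) × 100% = 48.0%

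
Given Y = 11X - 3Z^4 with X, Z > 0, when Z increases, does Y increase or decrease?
Y decreases

Taking the partial derivative:
∂Y/∂Z = -12Z^3

∂Y/∂Z = -12Z^3 < 0 (assuming positive values)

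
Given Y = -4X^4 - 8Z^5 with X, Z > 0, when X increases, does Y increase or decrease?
Y decreases

Taking the partial derivative:
∂Y/∂X = -16X^3

∂Y/∂X = -16X^3 < 0 (assuming positive values)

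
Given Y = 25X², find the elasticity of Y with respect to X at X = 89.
Elasticity = 2

Elasticity = (dY/dX) · (X/Y)

dY/dX = 50·X
At X = 89: dY/dX = 4450, Y = 198025

Elasticity = 4450 · (89 / 198025) = 2

Interpretation: for a small percentage change in X, the percentage change in Y is approximately 2.00 times as large.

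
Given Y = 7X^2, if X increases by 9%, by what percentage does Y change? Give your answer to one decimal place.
18.8%

For Y = 7X^2:
If X → X(1 + 0.09)
Then Y → Y · (1 + 0.09)^2
     = Y · 1.1881

Percentage change = ((1 + 0.09)^2 − 1) × 100% ≈ 18.8%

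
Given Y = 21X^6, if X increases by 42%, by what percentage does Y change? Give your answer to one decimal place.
719.8%

For Y = 21X^6:
If X → X(1 + 0.42)
Then Y → Y · (1 + 0.42)^6
     ≈ Y · 8.1984

Percentage change = ((1 + 0.42)^6 − 1) × 100% ≈ 719.8%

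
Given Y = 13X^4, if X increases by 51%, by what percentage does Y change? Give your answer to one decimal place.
419.9%

For Y = 13X^4:
If X → X(1 + 0.51)
Then Y → Y · (1 + 0.51)^4
     ≈ Y · 5.1989

Percentage change = ((1 + 0.51)^4 − 1) × 100% ≈ 419.9%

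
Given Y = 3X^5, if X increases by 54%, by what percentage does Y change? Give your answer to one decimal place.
766.2%

For Y = 3X^5:
If X → X(1 + 0.54)
Then Y → Y · (1 + 0.54)^5
     ≈ Y · 8.6617

Percentage change = ((1 + 0.54)^5 − 1) × 100% ≈ 766.2%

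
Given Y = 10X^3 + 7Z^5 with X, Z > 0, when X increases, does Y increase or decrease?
Y increases

Taking the partial derivative:
∂Y/∂X = 30X^2

∂Y/∂X = 30X^2 > 0 (assuming positive values)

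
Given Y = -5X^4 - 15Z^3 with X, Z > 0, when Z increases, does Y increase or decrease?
Y decreases

Taking the partial derivative:
∂Y/∂Z = -45Z^2

∂Y/∂Z = -45Z^2 < 0 (assuming positive values)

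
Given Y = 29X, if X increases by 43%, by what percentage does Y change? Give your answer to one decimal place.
43.0%

For Y = 29X:
If X → X(1 + 0.43)
Then Y → Y · (1 + 0.43)^1
     = Y · 1.4300

Percentage change = ((1 + 0.43)^1 − 1) × 100% = 43.0%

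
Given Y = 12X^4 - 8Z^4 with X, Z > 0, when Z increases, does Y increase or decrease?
Y decreases

Taking the partial derivative:
∂Y/∂Z = -32Z^3

∂Y/∂Z = -32Z^3 < 0 (assuming positive values)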